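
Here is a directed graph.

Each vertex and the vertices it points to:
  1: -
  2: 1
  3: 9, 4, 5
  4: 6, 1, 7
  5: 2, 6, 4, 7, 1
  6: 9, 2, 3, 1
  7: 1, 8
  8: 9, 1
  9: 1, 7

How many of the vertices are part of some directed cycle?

7

A vertex is on a directed cycle iff it belongs to a strongly connected component of size ≥ 2 (or has a self-loop).
The vertices on cycles are {3, 4, 5, 6, 7, 8, 9} — 7 in total.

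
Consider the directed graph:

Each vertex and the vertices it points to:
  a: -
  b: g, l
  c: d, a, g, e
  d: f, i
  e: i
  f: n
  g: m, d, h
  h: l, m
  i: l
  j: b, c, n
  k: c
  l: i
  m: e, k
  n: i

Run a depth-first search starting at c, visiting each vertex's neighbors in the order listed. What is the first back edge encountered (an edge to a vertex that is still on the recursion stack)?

l->i

DFS from c (visiting each vertex's neighbors in the order listed); mark gray on enter, black on exit:
c gray
  d gray
    f gray
      n gray
        i gray
          l gray
            l→i: i is gray → back edge
First back edge: l → i.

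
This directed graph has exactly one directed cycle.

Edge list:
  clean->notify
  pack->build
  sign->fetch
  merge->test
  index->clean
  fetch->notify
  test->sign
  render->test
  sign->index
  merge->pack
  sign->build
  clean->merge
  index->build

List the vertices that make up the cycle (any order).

DFS with gray/black marking from test:
test gray
  sign gray
    fetch gray
      notify gray
      notify black
    fetch black
    build gray
    build black
    index gray
      clean gray
        clean→notify: notify black — skip
        merge gray
          pack gray
            pack→build: build black — skip
          pack black
          merge→test: test is gray → back edge
Back edge closes the cycle test → sign → index → clean → merge → test; its vertices are {sign, test, clean, index, merge}.

sign, test, clean, index, merge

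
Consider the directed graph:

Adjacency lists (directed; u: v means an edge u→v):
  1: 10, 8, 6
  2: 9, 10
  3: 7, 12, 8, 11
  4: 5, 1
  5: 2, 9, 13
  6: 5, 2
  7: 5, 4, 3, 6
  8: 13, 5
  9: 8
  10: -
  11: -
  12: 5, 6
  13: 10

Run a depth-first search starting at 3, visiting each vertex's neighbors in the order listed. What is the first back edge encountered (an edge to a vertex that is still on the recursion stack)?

8->5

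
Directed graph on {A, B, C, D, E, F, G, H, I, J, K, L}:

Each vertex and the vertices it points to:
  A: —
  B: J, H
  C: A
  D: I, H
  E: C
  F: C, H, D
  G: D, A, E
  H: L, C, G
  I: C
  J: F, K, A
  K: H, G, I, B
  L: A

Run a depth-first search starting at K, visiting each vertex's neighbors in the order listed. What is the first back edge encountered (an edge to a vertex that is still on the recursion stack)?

D->H

DFS from K (visiting each vertex's neighbors in the order listed); mark gray on enter, black on exit:
K gray
  H gray
    L gray
      A gray
      A black
    L black
    C gray
      C→A: A black — skip
    C black
    G gray
      D gray
        I gray
          I→C: C black — skip
        I black
        D→H: H is gray → back edge
First back edge: D → H.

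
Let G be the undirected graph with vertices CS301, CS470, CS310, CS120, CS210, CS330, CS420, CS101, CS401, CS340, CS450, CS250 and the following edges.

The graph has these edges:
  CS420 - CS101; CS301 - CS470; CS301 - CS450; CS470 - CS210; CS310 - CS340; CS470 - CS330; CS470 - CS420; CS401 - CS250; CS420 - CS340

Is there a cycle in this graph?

DFS, tracking each vertex's parent; an edge to a visited non-parent vertex closes a cycle.
Start from CS210:
visit CS210 (parent –)
  visit CS470 (parent CS210)
    visit CS420 (parent CS470)
      visit CS101 (parent CS420)
        CS101–CS420: parent, skip
      CS420–CS470: parent, skip
      visit CS340 (parent CS420)
        visit CS310 (parent CS340)
          CS310–CS340: parent, skip
        CS340–CS420: parent, skip
    CS470–CS210: parent, skip
    visit CS330 (parent CS470)
      CS330–CS470: parent, skip
    visit CS301 (parent CS470)
      visit CS450 (parent CS301)
        CS450–CS301: parent, skip
      CS301–CS470: parent, skip
visit CS120 (parent –)
visit CS401 (parent –)
  visit CS250 (parent CS401)
    CS250–CS401: parent, skip
No non-parent visited neighbor found — the graph is a forest.

No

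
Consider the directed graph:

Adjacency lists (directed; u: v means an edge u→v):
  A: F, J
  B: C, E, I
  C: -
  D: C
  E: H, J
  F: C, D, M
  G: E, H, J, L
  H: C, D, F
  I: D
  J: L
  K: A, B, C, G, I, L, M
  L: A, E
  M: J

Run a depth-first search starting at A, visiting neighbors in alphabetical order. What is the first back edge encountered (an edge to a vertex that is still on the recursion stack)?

L→A

DFS from A (visiting neighbors in alphabetical order); mark gray on enter, black on exit:
A gray
  F gray
    C gray
    C black
    D gray
      D→C: C black — skip
    D black
    M gray
      J gray
        L gray
          L→A: A is gray → back edge
First back edge: L → A.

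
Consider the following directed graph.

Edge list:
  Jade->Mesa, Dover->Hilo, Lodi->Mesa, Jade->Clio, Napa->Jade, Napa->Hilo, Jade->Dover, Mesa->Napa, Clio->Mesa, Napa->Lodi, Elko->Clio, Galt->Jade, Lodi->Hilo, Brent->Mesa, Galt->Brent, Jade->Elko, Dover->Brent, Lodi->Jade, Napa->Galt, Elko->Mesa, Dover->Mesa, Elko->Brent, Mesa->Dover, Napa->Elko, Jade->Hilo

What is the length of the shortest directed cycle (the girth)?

2

For each vertex v, BFS finds the shortest path from v back to v.
The shortest such closed walk is Dover → Mesa → Dover, length 2.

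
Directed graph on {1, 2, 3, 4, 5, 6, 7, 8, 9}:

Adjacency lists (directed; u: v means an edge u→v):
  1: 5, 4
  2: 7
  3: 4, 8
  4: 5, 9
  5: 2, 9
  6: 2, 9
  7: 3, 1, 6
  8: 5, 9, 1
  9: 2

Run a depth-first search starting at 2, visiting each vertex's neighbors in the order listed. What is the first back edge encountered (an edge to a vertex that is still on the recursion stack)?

DFS from 2 (visiting each vertex's neighbors in the order listed); mark gray on enter, black on exit:
2 gray
  7 gray
    3 gray
      4 gray
        5 gray
          5→2: 2 is gray → back edge
First back edge: 5 → 2.

5→2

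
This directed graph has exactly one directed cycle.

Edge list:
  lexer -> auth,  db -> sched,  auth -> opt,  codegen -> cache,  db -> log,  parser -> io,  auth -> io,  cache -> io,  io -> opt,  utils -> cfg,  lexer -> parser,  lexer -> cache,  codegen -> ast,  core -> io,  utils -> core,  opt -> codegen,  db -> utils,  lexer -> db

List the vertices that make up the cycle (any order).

DFS with gray/black marking from opt:
opt gray
  codegen gray
    ast gray
    ast black
    cache gray
      io gray
        io→opt: opt is gray → back edge
Back edge closes the cycle opt → codegen → cache → io → opt; its vertices are {io, opt, cache, codegen}.

io, opt, cache, codegen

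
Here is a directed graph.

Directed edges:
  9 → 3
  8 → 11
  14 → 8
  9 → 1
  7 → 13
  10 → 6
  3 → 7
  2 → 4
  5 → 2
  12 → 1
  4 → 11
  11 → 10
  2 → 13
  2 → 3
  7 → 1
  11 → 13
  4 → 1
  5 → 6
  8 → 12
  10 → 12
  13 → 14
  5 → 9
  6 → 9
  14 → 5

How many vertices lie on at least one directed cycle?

12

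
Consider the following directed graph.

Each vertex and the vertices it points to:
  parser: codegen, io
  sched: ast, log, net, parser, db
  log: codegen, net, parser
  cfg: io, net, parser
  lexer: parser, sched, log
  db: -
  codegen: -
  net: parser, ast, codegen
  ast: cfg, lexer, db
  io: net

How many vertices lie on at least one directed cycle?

8

A vertex is on a directed cycle iff it belongs to a strongly connected component of size ≥ 2 (or has a self-loop).
The vertices on cycles are {io, ast, cfg, log, net, lexer, sched, parser} — 8 in total.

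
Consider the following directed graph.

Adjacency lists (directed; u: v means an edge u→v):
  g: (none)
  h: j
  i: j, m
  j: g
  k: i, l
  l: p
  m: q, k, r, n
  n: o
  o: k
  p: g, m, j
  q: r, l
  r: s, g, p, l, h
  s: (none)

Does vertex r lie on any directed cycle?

Yes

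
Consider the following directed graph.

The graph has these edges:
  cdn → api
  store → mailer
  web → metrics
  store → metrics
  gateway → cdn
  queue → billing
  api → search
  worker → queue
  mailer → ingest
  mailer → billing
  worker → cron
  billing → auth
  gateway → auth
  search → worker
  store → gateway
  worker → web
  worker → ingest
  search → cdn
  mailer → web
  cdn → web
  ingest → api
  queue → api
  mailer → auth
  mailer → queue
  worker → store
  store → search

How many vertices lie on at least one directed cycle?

9

A vertex is on a directed cycle iff it belongs to a strongly connected component of size ≥ 2 (or has a self-loop).
The vertices on cycles are {api, cdn, queue, store, ingest, mailer, search, worker, gateway} — 9 in total.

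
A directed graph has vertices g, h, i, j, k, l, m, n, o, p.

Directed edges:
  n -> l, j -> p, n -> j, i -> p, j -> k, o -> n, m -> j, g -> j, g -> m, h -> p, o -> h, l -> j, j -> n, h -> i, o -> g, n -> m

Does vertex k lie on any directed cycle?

k lies on a cycle iff there is a path from k back to itself.
Exploring from k, it never reaches itself; equivalently, its strongly connected component is a singleton.

No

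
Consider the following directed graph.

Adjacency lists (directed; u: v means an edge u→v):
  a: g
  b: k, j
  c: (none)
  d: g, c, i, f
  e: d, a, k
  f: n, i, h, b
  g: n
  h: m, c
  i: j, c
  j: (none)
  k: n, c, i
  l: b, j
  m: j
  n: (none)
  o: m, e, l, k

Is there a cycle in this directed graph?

No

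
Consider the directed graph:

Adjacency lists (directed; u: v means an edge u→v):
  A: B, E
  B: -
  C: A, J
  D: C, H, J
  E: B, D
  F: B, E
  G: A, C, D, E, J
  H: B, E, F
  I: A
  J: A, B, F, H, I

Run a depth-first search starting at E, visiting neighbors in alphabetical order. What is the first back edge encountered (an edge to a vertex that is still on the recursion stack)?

A->E

DFS from E (visiting neighbors in alphabetical order); mark gray on enter, black on exit:
E gray
  B gray
  B black
  D gray
    C gray
      A gray
        A→B: B black — skip
        A→E: E is gray → back edge
First back edge: A → E.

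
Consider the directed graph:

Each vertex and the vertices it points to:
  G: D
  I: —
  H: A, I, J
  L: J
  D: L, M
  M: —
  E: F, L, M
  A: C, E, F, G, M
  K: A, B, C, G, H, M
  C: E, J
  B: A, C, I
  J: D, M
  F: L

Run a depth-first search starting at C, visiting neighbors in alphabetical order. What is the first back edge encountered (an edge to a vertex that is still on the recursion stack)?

DFS from C (visiting neighbors in alphabetical order); mark gray on enter, black on exit:
C gray
  E gray
    F gray
      L gray
        J gray
          D gray
            D→L: L is gray → back edge
First back edge: D → L.

D→L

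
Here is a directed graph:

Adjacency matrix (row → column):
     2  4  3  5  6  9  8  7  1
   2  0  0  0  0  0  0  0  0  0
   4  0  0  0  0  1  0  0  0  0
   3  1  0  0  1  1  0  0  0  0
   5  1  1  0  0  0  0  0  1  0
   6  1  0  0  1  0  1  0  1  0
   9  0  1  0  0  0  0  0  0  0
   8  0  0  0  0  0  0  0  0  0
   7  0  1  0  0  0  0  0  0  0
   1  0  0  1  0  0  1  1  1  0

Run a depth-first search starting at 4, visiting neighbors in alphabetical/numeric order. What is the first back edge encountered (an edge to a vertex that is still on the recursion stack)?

DFS from 4 (visiting neighbors in alphabetical/numeric order); mark gray on enter, black on exit:
4 gray
  6 gray
    2 gray
    2 black
    5 gray
      5→2: 2 black — skip
      5→4: 4 is gray → back edge
First back edge: 5 → 4.

5->4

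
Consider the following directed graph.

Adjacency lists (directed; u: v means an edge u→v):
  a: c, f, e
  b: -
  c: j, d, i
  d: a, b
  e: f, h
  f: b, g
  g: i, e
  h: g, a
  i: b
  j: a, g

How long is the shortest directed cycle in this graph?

For each vertex v, BFS finds the shortest path from v back to v.
The shortest such closed walk is a → c → d → a, length 3.

3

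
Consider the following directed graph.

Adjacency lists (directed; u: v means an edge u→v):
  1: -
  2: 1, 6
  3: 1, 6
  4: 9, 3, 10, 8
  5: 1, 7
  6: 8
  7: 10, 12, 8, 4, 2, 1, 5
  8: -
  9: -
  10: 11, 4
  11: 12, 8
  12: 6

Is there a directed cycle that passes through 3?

3 lies on a cycle iff there is a path from 3 back to itself.
Exploring from 3, it never reaches itself; equivalently, its strongly connected component is a singleton.

No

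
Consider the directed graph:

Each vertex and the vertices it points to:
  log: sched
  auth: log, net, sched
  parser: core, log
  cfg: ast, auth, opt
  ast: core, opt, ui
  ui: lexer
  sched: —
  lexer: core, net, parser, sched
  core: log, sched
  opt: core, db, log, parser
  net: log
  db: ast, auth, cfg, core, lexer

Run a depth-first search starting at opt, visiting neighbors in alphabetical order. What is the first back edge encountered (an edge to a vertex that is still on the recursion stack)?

DFS from opt (visiting neighbors in alphabetical order); mark gray on enter, black on exit:
opt gray
  core gray
    log gray
      sched gray
      sched black
    log black
    core→sched: sched black — skip
  core black
  db gray
    ast gray
      ast→core: core black — skip
      ast→opt: opt is gray → back edge
First back edge: ast → opt.

ast->opt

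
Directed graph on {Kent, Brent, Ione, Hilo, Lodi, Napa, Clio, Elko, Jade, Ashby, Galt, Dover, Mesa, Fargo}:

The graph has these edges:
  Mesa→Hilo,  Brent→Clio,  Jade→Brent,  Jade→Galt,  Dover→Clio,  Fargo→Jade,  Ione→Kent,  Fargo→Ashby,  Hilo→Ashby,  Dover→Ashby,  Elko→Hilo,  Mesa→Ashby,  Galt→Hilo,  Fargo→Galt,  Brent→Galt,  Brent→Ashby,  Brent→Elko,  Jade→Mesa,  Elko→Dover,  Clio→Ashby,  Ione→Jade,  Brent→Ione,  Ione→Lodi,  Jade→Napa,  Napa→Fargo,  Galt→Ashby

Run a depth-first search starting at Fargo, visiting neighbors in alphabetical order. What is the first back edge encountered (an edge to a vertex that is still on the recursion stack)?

Ione→Jade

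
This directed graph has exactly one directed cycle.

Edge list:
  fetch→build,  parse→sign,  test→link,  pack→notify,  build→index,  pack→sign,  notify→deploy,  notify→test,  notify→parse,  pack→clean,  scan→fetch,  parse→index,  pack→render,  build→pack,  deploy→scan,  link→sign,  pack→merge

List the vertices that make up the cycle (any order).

pack, scan, build, fetch, deploy, notify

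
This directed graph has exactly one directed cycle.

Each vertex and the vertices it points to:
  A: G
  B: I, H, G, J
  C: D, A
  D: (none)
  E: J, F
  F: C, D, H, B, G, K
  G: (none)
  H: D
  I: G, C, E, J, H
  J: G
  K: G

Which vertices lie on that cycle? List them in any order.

DFS with gray/black marking from I:
I gray
  G gray
  G black
  C gray
    D gray
    D black
    A gray
      A→G: G black — skip
    A black
  C black
  E gray
    J gray
      J→G: G black — skip
    J black
    F gray
      F→C: C black — skip
      F→D: D black — skip
      H gray
        H→D: D black — skip
      H black
      B gray
        B→I: I is gray → back edge
Back edge closes the cycle I → E → F → B → I; its vertices are {B, E, F, I}.

B, E, F, I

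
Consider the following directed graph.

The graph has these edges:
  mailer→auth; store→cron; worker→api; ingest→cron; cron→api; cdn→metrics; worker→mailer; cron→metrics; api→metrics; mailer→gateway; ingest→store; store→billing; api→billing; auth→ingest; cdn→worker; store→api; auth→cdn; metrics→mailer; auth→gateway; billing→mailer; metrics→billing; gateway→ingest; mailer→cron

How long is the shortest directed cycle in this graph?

3

For each vertex v, BFS finds the shortest path from v back to v.
The shortest such closed walk is cron → metrics → mailer → cron, length 3.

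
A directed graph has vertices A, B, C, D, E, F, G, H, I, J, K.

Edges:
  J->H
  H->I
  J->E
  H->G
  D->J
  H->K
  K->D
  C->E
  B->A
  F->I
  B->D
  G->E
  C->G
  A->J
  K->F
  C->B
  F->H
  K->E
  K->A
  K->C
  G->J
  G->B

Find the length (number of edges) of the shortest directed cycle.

For each vertex v, BFS finds the shortest path from v back to v.
The shortest such closed walk is K → F → H → K, length 3.

3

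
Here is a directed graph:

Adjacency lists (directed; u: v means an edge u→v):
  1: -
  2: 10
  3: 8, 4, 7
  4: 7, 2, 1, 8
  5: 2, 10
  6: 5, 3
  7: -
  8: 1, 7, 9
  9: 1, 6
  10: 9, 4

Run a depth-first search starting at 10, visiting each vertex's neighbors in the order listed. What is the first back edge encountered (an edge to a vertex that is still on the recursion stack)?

DFS from 10 (visiting each vertex's neighbors in the order listed); mark gray on enter, black on exit:
10 gray
  9 gray
    1 gray
    1 black
    6 gray
      5 gray
        2 gray
          2→10: 10 is gray → back edge
First back edge: 2 → 10.

2->10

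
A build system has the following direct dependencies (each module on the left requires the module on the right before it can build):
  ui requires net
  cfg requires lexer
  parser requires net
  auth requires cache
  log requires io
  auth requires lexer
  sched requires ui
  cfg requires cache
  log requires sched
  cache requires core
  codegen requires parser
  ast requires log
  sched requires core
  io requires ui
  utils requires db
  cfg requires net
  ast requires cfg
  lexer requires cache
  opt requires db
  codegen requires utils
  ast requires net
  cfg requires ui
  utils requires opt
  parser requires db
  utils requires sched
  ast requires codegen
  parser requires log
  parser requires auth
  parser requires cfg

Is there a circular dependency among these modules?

No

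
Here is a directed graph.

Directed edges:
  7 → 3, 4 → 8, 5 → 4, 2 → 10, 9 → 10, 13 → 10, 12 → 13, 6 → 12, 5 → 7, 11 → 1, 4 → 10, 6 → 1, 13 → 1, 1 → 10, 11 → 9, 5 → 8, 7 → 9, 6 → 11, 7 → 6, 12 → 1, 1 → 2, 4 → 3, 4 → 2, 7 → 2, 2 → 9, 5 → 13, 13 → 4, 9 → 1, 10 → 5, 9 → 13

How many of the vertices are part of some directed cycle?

A vertex is on a directed cycle iff it belongs to a strongly connected component of size ≥ 2 (or has a self-loop).
The vertices on cycles are {1, 2, 4, 5, 6, 7, 9, 10, 11, 12, 13} — 11 in total.

11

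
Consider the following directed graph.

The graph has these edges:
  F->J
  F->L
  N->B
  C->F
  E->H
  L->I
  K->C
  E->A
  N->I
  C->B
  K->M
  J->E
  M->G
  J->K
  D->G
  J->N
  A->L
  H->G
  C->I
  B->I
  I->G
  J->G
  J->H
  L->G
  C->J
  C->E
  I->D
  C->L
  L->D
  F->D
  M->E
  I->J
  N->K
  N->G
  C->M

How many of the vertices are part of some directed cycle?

11

A vertex is on a directed cycle iff it belongs to a strongly connected component of size ≥ 2 (or has a self-loop).
The vertices on cycles are {A, B, C, E, F, I, J, K, L, M, N} — 11 in total.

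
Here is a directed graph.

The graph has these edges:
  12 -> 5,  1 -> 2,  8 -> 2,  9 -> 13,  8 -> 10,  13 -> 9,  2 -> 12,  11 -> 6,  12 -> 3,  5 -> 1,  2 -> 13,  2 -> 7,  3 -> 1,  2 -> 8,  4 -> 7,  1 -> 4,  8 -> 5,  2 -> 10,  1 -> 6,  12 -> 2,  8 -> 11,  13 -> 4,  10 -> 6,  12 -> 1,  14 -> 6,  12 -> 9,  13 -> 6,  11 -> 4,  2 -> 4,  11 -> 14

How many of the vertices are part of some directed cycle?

8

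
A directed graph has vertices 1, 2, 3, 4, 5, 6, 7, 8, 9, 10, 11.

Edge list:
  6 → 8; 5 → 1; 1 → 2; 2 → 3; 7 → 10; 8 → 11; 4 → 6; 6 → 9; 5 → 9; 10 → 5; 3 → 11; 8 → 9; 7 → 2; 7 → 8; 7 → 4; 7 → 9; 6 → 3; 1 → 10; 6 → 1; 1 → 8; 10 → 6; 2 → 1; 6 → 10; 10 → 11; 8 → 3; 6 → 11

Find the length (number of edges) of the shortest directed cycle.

For each vertex v, BFS finds the shortest path from v back to v.
The shortest such closed walk is 10 → 6 → 10, length 2.

2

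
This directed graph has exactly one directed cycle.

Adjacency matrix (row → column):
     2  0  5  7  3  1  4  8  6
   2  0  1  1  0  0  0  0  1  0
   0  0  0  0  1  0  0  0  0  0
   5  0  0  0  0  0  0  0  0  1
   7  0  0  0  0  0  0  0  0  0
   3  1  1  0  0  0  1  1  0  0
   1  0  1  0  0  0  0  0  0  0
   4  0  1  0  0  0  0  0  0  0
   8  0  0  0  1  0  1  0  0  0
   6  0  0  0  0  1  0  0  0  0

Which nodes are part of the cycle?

2, 3, 5, 6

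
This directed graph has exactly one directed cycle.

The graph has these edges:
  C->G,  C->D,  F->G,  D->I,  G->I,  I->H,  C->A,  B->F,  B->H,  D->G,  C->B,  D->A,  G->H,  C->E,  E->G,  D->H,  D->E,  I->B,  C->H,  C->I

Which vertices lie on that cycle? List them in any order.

B, F, G, I

DFS with gray/black marking from B:
B gray
  H gray
  H black
  F gray
    G gray
      I gray
        I→H: H black — skip
        I→B: B is gray → back edge
Back edge closes the cycle B → F → G → I → B; its vertices are {B, F, G, I}.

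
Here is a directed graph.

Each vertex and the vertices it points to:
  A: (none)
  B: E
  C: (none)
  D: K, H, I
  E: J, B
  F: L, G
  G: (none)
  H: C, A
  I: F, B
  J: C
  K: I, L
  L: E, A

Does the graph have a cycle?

Yes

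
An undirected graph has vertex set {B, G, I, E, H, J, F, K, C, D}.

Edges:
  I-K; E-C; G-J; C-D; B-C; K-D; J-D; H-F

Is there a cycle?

No

DFS, tracking each vertex's parent; an edge to a visited non-parent vertex closes a cycle.
Start from H:
visit H (parent –)
  visit F (parent H)
    F–H: parent, skip
visit B (parent –)
  visit C (parent B)
    C–B: parent, skip
    visit D (parent C)
      visit J (parent D)
        visit G (parent J)
          G–J: parent, skip
        J–D: parent, skip
      D–C: parent, skip
      visit K (parent D)
        visit I (parent K)
          I–K: parent, skip
        K–D: parent, skip
    visit E (parent C)
      E–C: parent, skip
No non-parent visited neighbor found — the graph is a forest.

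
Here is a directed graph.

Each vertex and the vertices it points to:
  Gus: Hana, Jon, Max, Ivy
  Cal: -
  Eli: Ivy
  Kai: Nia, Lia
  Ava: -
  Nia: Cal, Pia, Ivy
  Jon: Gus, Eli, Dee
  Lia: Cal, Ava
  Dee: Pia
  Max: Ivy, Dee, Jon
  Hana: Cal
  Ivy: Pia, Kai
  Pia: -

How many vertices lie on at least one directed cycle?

6

A vertex is on a directed cycle iff it belongs to a strongly connected component of size ≥ 2 (or has a self-loop).
The vertices on cycles are {Gus, Ivy, Jon, Kai, Max, Nia} — 6 in total.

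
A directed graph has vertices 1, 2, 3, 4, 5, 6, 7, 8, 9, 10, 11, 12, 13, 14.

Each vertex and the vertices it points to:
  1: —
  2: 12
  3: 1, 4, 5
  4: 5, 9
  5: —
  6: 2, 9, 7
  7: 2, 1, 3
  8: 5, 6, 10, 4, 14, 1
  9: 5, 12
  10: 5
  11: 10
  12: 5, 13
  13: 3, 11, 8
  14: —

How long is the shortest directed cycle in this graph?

5

For each vertex v, BFS finds the shortest path from v back to v.
The shortest such closed walk is 13 → 8 → 4 → 9 → 12 → 13, length 5.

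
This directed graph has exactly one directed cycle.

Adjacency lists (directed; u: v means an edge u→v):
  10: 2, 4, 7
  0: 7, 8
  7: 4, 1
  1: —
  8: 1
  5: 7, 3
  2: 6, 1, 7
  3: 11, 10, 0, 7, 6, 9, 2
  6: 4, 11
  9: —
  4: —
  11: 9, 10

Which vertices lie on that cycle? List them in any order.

2, 6, 10, 11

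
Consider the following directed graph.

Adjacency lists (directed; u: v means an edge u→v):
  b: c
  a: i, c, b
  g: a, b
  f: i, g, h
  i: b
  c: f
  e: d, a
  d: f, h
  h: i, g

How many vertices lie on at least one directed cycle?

7

A vertex is on a directed cycle iff it belongs to a strongly connected component of size ≥ 2 (or has a self-loop).
The vertices on cycles are {a, b, c, f, g, h, i} — 7 in total.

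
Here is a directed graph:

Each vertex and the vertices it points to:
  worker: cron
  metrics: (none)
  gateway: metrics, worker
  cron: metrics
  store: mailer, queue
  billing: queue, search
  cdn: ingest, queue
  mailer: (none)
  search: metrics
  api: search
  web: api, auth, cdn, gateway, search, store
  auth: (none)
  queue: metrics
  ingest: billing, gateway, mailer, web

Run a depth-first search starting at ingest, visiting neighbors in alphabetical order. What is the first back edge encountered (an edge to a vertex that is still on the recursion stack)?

DFS from ingest (visiting neighbors in alphabetical order); mark gray on enter, black on exit:
ingest gray
  billing gray
    queue gray
      metrics gray
      metrics black
    queue black
    search gray
      search→metrics: metrics black — skip
    search black
  billing black
  gateway gray
    gateway→metrics: metrics black — skip
    worker gray
      cron gray
        cron→metrics: metrics black — skip
      cron black
    worker black
  gateway black
  mailer gray
  mailer black
  web gray
    api gray
      api→search: search black — skip
    api black
    auth gray
    auth black
    cdn gray
      cdn→ingest: ingest is gray → back edge
First back edge: cdn → ingest.

cdn->ingest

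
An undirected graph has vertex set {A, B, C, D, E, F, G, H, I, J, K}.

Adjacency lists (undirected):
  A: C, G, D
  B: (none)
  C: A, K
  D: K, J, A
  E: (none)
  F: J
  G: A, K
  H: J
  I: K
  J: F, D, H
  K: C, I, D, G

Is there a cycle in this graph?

Yes

DFS, tracking each vertex's parent; an edge to a visited non-parent vertex closes a cycle.
Start from K:
visit K (parent –)
  visit C (parent K)
    visit A (parent C)
      A–C: parent, skip
      visit G (parent A)
        G–A: parent, skip
        G–K: K visited and ≠ parent → cycle
Cycle: K – C – A – G – K.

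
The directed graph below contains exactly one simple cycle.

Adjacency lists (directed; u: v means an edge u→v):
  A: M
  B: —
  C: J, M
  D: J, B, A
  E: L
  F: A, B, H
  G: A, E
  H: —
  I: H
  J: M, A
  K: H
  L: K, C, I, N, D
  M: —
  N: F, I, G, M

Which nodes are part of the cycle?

DFS with gray/black marking from L:
L gray
  K gray
    H gray
    H black
  K black
  C gray
    J gray
      M gray
      M black
      A gray
        A→M: M black — skip
      A black
    J black
    C→M: M black — skip
  C black
  I gray
    I→H: H black — skip
  I black
  N gray
    F gray
      F→A: A black — skip
      B gray
      B black
      F→H: H black — skip
    F black
    N→I: I black — skip
    G gray
      G→A: A black — skip
      E gray
        E→L: L is gray → back edge
Back edge closes the cycle L → N → G → E → L; its vertices are {E, G, L, N}.

E, G, L, N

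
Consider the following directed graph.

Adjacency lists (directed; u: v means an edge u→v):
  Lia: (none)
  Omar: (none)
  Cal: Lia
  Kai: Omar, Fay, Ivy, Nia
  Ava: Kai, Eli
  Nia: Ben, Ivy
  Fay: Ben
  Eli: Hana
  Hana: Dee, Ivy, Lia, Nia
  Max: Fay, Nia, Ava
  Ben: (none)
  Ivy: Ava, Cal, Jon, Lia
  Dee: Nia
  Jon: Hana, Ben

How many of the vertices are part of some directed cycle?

A vertex is on a directed cycle iff it belongs to a strongly connected component of size ≥ 2 (or has a self-loop).
The vertices on cycles are {Ava, Dee, Eli, Ivy, Jon, Kai, Nia, Hana} — 8 in total.

8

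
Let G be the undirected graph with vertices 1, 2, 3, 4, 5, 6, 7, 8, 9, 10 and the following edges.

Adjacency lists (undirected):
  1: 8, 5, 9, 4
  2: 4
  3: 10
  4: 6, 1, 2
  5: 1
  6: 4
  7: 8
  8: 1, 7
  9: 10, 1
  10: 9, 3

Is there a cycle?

No

DFS, tracking each vertex's parent; an edge to a visited non-parent vertex closes a cycle.
Start from 8:
visit 8 (parent –)
  visit 1 (parent 8)
    1–8: parent, skip
    visit 5 (parent 1)
      5–1: parent, skip
    visit 9 (parent 1)
      visit 10 (parent 9)
        10–9: parent, skip
        visit 3 (parent 10)
          3–10: parent, skip
      9–1: parent, skip
    visit 4 (parent 1)
      visit 6 (parent 4)
        6–4: parent, skip
      4–1: parent, skip
      visit 2 (parent 4)
        2–4: parent, skip
  visit 7 (parent 8)
    7–8: parent, skip
No non-parent visited neighbor found — the graph is a forest.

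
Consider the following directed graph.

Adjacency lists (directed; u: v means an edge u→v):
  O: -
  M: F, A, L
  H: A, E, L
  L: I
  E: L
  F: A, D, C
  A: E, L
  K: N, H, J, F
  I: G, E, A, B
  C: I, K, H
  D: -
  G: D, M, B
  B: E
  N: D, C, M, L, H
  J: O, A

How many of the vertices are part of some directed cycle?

A vertex is on a directed cycle iff it belongs to a strongly connected component of size ≥ 2 (or has a self-loop).
The vertices on cycles are {A, B, C, E, F, G, H, I, J, K, L, M, N} — 13 in total.

13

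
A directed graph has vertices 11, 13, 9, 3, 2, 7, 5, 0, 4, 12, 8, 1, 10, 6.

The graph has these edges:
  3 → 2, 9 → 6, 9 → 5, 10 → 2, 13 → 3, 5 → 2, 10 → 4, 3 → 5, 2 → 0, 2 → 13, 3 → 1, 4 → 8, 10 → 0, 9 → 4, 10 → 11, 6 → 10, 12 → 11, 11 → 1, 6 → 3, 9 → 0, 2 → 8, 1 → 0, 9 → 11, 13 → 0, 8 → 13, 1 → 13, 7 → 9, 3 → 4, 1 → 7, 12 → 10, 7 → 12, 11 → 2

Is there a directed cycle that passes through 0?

0 lies on a cycle iff there is a path from 0 back to itself.
Exploring from 0, it never reaches itself; equivalently, its strongly connected component is a singleton.

No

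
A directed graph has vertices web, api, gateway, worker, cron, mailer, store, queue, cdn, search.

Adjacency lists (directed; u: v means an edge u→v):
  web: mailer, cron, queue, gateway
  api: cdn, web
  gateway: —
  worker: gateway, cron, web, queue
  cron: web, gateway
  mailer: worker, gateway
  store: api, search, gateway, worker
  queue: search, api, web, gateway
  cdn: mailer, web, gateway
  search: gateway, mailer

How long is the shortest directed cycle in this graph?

For each vertex v, BFS finds the shortest path from v back to v.
The shortest such closed walk is cron → web → cron, length 2.

2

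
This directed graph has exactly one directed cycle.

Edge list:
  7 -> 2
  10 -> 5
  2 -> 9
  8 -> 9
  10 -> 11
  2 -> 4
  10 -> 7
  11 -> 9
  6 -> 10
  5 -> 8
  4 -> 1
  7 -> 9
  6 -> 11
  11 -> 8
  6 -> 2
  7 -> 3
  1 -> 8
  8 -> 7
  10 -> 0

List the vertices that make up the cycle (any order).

1, 2, 4, 7, 8

DFS with gray/black marking from 7:
7 gray
  9 gray
  9 black
  3 gray
  3 black
  2 gray
    2→9: 9 black — skip
    4 gray
      1 gray
        8 gray
          8→7: 7 is gray → back edge
Back edge closes the cycle 7 → 2 → 4 → 1 → 8 → 7; its vertices are {1, 2, 4, 7, 8}.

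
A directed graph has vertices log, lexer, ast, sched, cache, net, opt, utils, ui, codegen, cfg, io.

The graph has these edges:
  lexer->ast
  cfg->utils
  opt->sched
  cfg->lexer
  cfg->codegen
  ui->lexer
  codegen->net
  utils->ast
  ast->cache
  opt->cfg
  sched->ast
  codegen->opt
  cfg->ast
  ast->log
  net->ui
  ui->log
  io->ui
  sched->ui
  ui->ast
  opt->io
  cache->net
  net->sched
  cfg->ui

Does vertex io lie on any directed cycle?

No

io lies on a cycle iff there is a path from io back to itself.
Exploring from io, it never reaches itself; equivalently, its strongly connected component is a singleton.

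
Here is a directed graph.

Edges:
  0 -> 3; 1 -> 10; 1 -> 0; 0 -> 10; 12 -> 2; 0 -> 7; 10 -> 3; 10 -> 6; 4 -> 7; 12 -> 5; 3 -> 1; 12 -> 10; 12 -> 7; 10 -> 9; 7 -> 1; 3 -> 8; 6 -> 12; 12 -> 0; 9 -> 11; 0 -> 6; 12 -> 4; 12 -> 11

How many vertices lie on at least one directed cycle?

8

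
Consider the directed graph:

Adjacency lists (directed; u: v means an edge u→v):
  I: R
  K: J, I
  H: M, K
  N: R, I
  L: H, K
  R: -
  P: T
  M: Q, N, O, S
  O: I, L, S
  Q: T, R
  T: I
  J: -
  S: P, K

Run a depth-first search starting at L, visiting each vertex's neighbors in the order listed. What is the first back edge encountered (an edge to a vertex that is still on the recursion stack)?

DFS from L (visiting each vertex's neighbors in the order listed); mark gray on enter, black on exit:
L gray
  H gray
    M gray
      Q gray
        T gray
          I gray
            R gray
            R black
          I black
        T black
        Q→R: R black — skip
      Q black
      N gray
        N→R: R black — skip
        N→I: I black — skip
      N black
      O gray
        O→I: I black — skip
        O→L: L is gray → back edge
First back edge: O → L.

O→L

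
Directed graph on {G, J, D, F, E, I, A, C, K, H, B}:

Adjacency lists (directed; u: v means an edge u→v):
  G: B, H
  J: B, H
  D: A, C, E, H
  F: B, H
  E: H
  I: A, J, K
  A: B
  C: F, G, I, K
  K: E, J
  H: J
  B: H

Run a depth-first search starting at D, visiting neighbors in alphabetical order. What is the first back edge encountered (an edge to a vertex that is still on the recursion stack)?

J->B

DFS from D (visiting neighbors in alphabetical order); mark gray on enter, black on exit:
D gray
  A gray
    B gray
      H gray
        J gray
          J→B: B is gray → back edge
First back edge: J → B.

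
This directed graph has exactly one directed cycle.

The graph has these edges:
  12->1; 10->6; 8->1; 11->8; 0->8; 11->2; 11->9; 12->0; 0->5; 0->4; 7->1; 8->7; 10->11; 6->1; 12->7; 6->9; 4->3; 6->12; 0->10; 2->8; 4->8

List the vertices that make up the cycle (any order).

DFS with gray/black marking from 0:
0 gray
  4 gray
    3 gray
    3 black
    8 gray
      7 gray
        1 gray
        1 black
      7 black
      8→1: 1 black — skip
    8 black
  4 black
  0→8: 8 black — skip
  10 gray
    11 gray
      2 gray
        2→8: 8 black — skip
      2 black
      9 gray
      9 black
      11→8: 8 black — skip
    11 black
    6 gray
      6→1: 1 black — skip
      6→9: 9 black — skip
      12 gray
        12→0: 0 is gray → back edge
Back edge closes the cycle 0 → 10 → 6 → 12 → 0; its vertices are {0, 6, 10, 12}.

0, 6, 10, 12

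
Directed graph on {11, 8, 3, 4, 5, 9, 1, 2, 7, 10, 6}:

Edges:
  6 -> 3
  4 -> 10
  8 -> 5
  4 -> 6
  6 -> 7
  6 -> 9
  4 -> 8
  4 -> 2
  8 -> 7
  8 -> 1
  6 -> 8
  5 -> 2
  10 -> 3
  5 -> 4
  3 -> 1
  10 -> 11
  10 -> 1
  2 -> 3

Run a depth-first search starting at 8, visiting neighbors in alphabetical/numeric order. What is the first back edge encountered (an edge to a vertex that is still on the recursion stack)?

6→8

DFS from 8 (visiting neighbors in alphabetical/numeric order); mark gray on enter, black on exit:
8 gray
  1 gray
  1 black
  5 gray
    2 gray
      3 gray
        3→1: 1 black — skip
      3 black
    2 black
    4 gray
      4→2: 2 black — skip
      6 gray
        6→3: 3 black — skip
        7 gray
        7 black
        6→8: 8 is gray → back edge
First back edge: 6 → 8.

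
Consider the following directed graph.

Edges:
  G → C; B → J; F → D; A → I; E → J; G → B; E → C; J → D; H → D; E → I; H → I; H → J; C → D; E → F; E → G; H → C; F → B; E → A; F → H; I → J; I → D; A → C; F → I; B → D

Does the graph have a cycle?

No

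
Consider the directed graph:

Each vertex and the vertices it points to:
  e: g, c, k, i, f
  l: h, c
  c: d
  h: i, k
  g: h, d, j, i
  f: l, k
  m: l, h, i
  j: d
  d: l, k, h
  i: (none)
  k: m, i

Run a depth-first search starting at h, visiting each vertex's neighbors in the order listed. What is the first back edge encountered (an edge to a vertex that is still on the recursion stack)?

DFS from h (visiting each vertex's neighbors in the order listed); mark gray on enter, black on exit:
h gray
  i gray
  i black
  k gray
    m gray
      l gray
        l→h: h is gray → back edge
First back edge: l → h.

l->h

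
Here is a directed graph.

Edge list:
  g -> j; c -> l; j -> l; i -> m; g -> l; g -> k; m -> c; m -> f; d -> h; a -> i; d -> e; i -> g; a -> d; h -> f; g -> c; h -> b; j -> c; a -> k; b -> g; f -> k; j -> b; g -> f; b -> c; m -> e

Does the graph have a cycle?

DFS with white/gray/black marking, starting from g:
g gray
  k gray
  k black
  j gray
    b gray
      b→g: g is gray → back edge
Back edge found, so a cycle exists: g → j → b → g.

Yes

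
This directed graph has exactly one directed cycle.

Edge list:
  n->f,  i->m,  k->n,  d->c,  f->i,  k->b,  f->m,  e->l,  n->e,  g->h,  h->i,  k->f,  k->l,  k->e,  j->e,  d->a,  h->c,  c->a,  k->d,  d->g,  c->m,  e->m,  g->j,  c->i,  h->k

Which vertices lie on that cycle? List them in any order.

DFS with gray/black marking from g:
g gray
  h gray
    c gray
      a gray
      a black
      m gray
      m black
      i gray
        i→m: m black — skip
      i black
    c black
    h→i: i black — skip
    k gray
      l gray
      l black
      b gray
      b black
      f gray
        f→m: m black — skip
        f→i: i black — skip
      f black
      e gray
        e→l: l black — skip
        e→m: m black — skip
      e black
      n gray
        n→f: f black — skip
        n→e: e black — skip
      n black
      d gray
        d→a: a black — skip
        d→c: c black — skip
        d→g: g is gray → back edge
Back edge closes the cycle g → h → k → d → g; its vertices are {d, g, h, k}.

d, g, h, k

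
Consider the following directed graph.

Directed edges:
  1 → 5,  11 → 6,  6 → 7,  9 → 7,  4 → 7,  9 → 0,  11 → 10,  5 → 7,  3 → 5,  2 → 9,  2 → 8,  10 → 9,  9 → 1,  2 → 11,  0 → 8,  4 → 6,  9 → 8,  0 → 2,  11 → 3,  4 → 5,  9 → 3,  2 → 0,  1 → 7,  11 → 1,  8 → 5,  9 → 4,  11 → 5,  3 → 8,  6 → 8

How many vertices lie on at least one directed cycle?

A vertex is on a directed cycle iff it belongs to a strongly connected component of size ≥ 2 (or has a self-loop).
The vertices on cycles are {0, 2, 9, 10, 11} — 5 in total.

5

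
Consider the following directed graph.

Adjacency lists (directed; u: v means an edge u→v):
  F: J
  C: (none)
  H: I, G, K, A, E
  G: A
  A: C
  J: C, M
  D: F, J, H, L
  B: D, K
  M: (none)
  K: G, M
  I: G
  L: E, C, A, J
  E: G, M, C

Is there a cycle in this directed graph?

DFS with white/gray/black marking, starting from A:
A gray
  C gray
  C black
A black
F gray
  J gray
    J→C: C black — skip
    M gray
    M black
  J black
F black
H gray
  I gray
    G gray
      G→A: A black — skip
    G black
  I black
  H→G: G black — skip
  K gray
    K→G: G black — skip
    K→M: M black — skip
  K black
  H→A: A black — skip
  E gray
    E→G: G black — skip
    E→M: M black — skip
    E→C: C black — skip
  E black
H black
D gray
  D→F: F black — skip
  D→J: J black — skip
  D→H: H black — skip
  L gray
    L→E: E black — skip
    L→C: C black — skip
    L→A: A black — skip
    L→J: J black — skip
  L black
D black
B gray
  B→D: D black — skip
  B→K: K black — skip
B black
Every edge goes to a white or black vertex — no back edge, so the graph is acyclic.

No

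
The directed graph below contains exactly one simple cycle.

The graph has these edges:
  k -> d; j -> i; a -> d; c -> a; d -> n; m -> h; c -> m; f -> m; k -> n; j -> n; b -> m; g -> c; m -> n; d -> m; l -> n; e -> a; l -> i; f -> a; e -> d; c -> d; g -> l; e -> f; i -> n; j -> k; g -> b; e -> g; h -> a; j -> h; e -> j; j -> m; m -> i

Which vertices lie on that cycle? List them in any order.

DFS with gray/black marking from m:
m gray
  h gray
    a gray
      d gray
        n gray
        n black
        d→m: m is gray → back edge
Back edge closes the cycle m → h → a → d → m; its vertices are {a, d, h, m}.

a, d, h, m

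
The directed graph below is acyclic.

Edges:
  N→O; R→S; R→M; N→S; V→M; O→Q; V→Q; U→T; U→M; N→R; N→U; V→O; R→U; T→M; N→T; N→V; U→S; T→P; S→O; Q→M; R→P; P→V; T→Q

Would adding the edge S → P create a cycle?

Adding S→P creates a cycle iff P can already reach S.
Explore from P: no path reaches S. The graph stays acyclic.

No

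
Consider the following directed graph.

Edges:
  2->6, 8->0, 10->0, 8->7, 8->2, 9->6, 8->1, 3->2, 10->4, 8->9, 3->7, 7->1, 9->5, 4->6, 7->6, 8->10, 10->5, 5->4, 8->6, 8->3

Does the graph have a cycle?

DFS with white/gray/black marking, starting from 1:
1 gray
1 black
0 gray
0 black
10 gray
  4 gray
    6 gray
    6 black
  4 black
  5 gray
    5→4: 4 black — skip
  5 black
  10→0: 0 black — skip
10 black
2 gray
  2→6: 6 black — skip
2 black
3 gray
  7 gray
    7→1: 1 black — skip
    7→6: 6 black — skip
  7 black
  3→2: 2 black — skip
3 black
8 gray
  8→2: 2 black — skip
  8→10: 10 black — skip
  8→6: 6 black — skip
  8→1: 1 black — skip
  9 gray
    9→5: 5 black — skip
    9→6: 6 black — skip
  9 black
  8→3: 3 black — skip
  8→0: 0 black — skip
  8→7: 7 black — skip
8 black
Every edge goes to a white or black vertex — no back edge, so the graph is acyclic.

No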